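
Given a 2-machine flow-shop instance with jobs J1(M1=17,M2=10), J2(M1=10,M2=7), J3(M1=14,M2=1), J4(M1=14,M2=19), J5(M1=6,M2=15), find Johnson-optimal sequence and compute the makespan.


Johnson's rule:
Group 1 (M1≤M2, sort by M1): ['J5', 'J4']
Group 2 (M1>M2, sort desc M2): ['J1', 'J2', 'J3']
Sequence: J5 → J4 → J1 → J2 → J3
Makespan calculation:
  J5: M1 done=6, M2 done=21
  J4: M1 done=20, M2 done=40
  J1: M1 done=37, M2 done=50
  J2: M1 done=47, M2 done=57
  J3: M1 done=61, M2 done=62
= Sequence: J5 → J4 → J1 → J2 → J3, Makespan: 62


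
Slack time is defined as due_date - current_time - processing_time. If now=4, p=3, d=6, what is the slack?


Slack = due - current_time - processing
= 6 - 4 - 3
= -1


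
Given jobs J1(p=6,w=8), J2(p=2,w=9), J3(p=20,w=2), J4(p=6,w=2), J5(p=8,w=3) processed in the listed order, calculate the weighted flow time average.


Completion times:
  J1: C=6, w×C=8×6=48
  J2: C=8, w×C=9×8=72
  J3: C=28, w×C=2×28=56
  J4: C=34, w×C=2×34=68
  J5: C=42, w×C=3×42=126
Sum w×C = 370
Sum w = 24
Weighted avg = 370/24
= 15.42


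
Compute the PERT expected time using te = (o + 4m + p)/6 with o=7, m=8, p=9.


te = (o + 4m + p) / 6
= (7 + 4×8 + 9) / 6
= (7 + 32 + 9) / 6
= 48 / 6
= 8.00


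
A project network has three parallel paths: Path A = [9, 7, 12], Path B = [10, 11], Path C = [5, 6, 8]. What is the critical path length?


Path A: 9 + 7 + 12 = 28
Path B: 10 + 11 = 21
Path C: 5 + 6 + 8 = 19
Critical path = longest = max(28, 21, 19)
= 28 (Path A)


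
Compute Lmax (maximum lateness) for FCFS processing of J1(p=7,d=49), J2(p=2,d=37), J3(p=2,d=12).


Lateness per job (L = C - d):
  J1: C=7, d=49, L=-42
  J2: C=9, d=37, L=-28
  J3: C=11, d=12, L=-1
Lmax = max(-42, -28, -1)
= -1


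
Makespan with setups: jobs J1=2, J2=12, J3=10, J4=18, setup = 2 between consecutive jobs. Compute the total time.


Makespan = Σ processing + (n-1) × setup
= (2 + 12 + 10 + 18) + (4-1)×2
= 42 + 6
= 48 time units


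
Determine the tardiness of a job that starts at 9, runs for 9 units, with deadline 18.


Completion = start + processing = 9 + 9 = 18
Tardiness = max(0, C - d) = max(0, 18 - 18)
= max(0, 0)
= 0


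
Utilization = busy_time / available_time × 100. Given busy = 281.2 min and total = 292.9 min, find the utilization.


Utilization = busy / total × 100
= 281.2 / 292.9 × 100
= 96.0%


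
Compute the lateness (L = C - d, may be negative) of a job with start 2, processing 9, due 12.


Completion = 2 + 9 = 11
Lateness = C - d = 11 - 12
= -1


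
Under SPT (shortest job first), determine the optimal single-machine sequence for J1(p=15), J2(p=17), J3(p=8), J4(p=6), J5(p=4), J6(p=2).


SPT: sort by shortest processing time
  J6: p=2
  J5: p=4
  J4: p=6
  J3: p=8
  J1: p=15
  J2: p=17
Order: J6 → J5 → J4 → J3 → J1 → J2


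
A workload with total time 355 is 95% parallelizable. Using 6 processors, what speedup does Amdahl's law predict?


Amdahl's law: T_p = T × ((1-p) + p/N)
= 355 × ((1-0.95) + 0.95/6)
= 355 × (0.05 + 0.1583)
= 355 × 0.2083
= 73.96
Speedup = 355/73.96
= 4.80×


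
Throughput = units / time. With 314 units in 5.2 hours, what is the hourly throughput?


Throughput = units / time
= 314 / 5.2
= 60.4 units/hour


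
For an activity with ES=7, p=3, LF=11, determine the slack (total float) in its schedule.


EF = ES + duration = 7 + 3 = 10
LS = LF - duration = 11 - 3 = 8
Total Float = LF - EF = 11 - 10
(or LS - ES = 8 - 7)
= 1


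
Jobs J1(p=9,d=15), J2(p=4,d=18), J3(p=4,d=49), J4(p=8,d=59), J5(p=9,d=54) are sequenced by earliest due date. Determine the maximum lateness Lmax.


EDD order: J1 → J2 → J3 → J5 → J4
Completion and lateness:
  J1: C=9, d=15, L=9-15=-6
  J2: C=13, d=18, L=13-18=-5
  J3: C=17, d=49, L=17-49=-32
  J5: C=26, d=54, L=26-54=-28
  J4: C=34, d=59, L=34-59=-25
Lmax = max(-6, -5, -32, -28, -25)
= -5


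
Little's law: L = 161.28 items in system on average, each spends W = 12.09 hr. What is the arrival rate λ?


Little's law: L = λW → λ = L / W
= 161.28 / 12.09
= 13.34 per hour


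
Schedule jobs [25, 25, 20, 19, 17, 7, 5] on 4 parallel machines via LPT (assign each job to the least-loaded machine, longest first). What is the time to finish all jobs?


Jobs (LPT sorted): [25, 25, 20, 19, 17, 7, 5]
Machines: 4
  J=25 → Machine 1 (load: 0+25=25)
  J=25 → Machine 2 (load: 0+25=25)
  J=20 → Machine 3 (load: 0+20=20)
  J=19 → Machine 4 (load: 0+19=19)
  J=17 → Machine 4 (load: 19+17=36)
  J=7 → Machine 3 (load: 20+7=27)
  J=5 → Machine 1 (load: 25+5=30)
Machine loads: [30, 25, 27, 36]
Makespan = max = 36 time units


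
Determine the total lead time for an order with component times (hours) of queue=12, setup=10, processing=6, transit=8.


Lead time = queue + setup + processing + transit
= 12 + 10 + 6 + 8
= 36 hours


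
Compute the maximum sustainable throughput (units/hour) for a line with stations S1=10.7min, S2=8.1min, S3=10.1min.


Bottleneck = longest station time
Station times: [10.7, 8.1, 10.1]
Max = 10.7 min
Rate = 60 / 10.7
= 5.61 units/hour (bottleneck: 10.7min)


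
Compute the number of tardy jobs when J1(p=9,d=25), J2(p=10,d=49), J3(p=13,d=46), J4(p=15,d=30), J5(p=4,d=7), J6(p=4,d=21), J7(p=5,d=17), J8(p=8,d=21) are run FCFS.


Completion vs due date:
  J1: C=9, d=25 → on time
  J2: C=19, d=49 → on time
  J3: C=32, d=46 → on time
  J4: C=47, d=30 → TARDY
  J5: C=51, d=7 → TARDY
  J6: C=55, d=21 → TARDY
  J7: C=60, d=17 → TARDY
  J8: C=68, d=21 → TARDY
Tardy jobs: J4, J5, J6, J7, J8
Count = 5


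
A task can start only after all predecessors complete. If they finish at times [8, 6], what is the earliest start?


ES = max of all predecessor completion times
Predecessors: [8, 6]
ES = max(8, 6)
= 8


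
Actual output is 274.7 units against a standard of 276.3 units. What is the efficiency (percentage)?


Efficiency = (actual / standard) × 100
= (274.7 / 276.3) × 100
= 99.4%


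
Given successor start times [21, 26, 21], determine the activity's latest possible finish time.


LF = min of all successor start times
Successors start at: [21, 26, 21]
LF = min(21, 26, 21)
= 21


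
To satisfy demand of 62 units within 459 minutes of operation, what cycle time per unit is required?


Cycle time = available time / demand
= 459 / 62
= 7.40 min/unit


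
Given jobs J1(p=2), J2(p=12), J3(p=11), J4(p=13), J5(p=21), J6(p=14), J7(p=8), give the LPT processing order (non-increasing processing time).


LPT: sort by longest processing time first
  J5: p=21
  J6: p=14
  J4: p=13
  J2: p=12
  J3: p=11
  J7: p=8
  J1: p=2
Order: J5 → J6 → J4 → J2 → J3 → J7 → J1


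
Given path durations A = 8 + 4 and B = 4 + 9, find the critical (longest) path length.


Path A: 8 + 4 = 12
Path B: 4 + 9 = 13
Critical path = longest = max(12, 13)
= 13 (Path B)


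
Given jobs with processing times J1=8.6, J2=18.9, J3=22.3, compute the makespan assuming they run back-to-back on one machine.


Sequential makespan: sum all processing times
= 8.6 + 18.9 + 22.3
= 49.8 time units


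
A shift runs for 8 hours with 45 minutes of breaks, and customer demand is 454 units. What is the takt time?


Available = 8×60 - 45 = 435 min
Takt time = 435 / 454
= 0.96 min/unit


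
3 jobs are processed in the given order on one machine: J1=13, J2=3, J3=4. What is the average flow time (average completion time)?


Completion times:
  J1: completes at 13
  J2: completes at 16
  J3: completes at 20
Sum = 49
Average = 49/3
= 16.33


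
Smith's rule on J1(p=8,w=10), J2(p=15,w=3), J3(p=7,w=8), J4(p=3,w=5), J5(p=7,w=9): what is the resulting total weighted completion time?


WSPT order (by p/w): J4 → J5 → J1 → J3 → J2
  J4: C=3, w·C=5×3=15
  J5: C=10, w·C=9×10=90
  J1: C=18, w·C=10×18=180
  J3: C=25, w·C=8×25=200
  J2: C=40, w·C=3×40=120
Σ w·C = 605
= 605


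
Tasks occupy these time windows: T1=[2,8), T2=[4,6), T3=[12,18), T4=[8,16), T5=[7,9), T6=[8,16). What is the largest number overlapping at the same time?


Check each time point for overlaps:
  t=8: 3 tasks active (T4, T5, T6)
Max concurrent = 3


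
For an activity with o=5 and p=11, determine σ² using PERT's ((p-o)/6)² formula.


σ² = ((p - o) / 6)² = (p - o)² / 36
= (11 - 5)² / 36
= 6² / 36
= 36 / 36
= 1.0000


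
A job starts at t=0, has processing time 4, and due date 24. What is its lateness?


Completion = 0 + 4 = 4
Lateness = C - d = 4 - 24
= -20


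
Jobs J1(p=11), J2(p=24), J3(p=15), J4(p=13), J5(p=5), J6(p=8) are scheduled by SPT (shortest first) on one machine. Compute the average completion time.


SPT order: J5 → J6 → J1 → J4 → J3 → J2
Completion times:
  J5: C=5
  J6: C=13
  J1: C=24
  J4: C=37
  J3: C=52
  J2: C=76
Sum = 207, n = 6
Mean flow = 207/6
= 34.50


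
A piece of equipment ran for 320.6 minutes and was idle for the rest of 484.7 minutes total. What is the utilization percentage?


Utilization = busy / total × 100
= 320.6 / 484.7 × 100
= 66.1%


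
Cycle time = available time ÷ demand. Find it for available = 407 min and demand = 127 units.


Cycle time = available time / demand
= 407 / 127
= 3.20 min/unit


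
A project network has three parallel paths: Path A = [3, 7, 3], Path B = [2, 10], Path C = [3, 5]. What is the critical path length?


Path A: 3 + 7 + 3 = 13
Path B: 2 + 10 = 12
Path C: 3 + 5 = 8
Critical path = longest = max(13, 12, 8)
= 13 (Path A)


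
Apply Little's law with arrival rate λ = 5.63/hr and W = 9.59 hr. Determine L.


Little's law: L = λ × W
= 5.63 × 9.59
= 53.99


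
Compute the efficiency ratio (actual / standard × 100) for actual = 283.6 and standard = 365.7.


Efficiency = (actual / standard) × 100
= (283.6 / 365.7) × 100
= 77.5%


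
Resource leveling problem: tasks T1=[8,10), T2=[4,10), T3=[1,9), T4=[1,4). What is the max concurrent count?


Check each time point for overlaps:
  t=8: 3 tasks active (T1, T2, T3)
Max concurrent = 3


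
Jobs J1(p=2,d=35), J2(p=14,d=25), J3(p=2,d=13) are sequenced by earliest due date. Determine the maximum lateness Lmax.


EDD order: J3 → J2 → J1
Completion and lateness:
  J3: C=2, d=13, L=2-13=-11
  J2: C=16, d=25, L=16-25=-9
  J1: C=18, d=35, L=18-35=-17
Lmax = max(-11, -9, -17)
= -9


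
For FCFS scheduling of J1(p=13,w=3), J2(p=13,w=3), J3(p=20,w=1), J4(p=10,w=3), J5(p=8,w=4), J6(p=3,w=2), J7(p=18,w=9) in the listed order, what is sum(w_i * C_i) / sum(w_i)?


Completion times:
  J1: C=13, w×C=3×13=39
  J2: C=26, w×C=3×26=78
  J3: C=46, w×C=1×46=46
  J4: C=56, w×C=3×56=168
  J5: C=64, w×C=4×64=256
  J6: C=67, w×C=2×67=134
  J7: C=85, w×C=9×85=765
Sum w×C = 1486
Sum w = 25
Weighted avg = 1486/25
= 59.44


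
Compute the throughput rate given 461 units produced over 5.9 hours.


Throughput = units / time
= 461 / 5.9
= 78.1 units/hour


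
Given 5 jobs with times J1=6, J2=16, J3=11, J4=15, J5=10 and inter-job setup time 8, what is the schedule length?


Makespan = Σ processing + (n-1) × setup
= (6 + 16 + 11 + 15 + 10) + (5-1)×8
= 58 + 32
= 90 time units


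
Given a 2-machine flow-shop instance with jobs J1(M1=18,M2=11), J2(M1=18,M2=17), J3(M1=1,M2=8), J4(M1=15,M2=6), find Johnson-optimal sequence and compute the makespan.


Johnson's rule:
Group 1 (M1≤M2, sort by M1): ['J3']
Group 2 (M1>M2, sort desc M2): ['J2', 'J1', 'J4']
Sequence: J3 → J2 → J1 → J4
Makespan calculation:
  J3: M1 done=1, M2 done=9
  J2: M1 done=19, M2 done=36
  J1: M1 done=37, M2 done=48
  J4: M1 done=52, M2 done=58
= Sequence: J3 → J2 → J1 → J4, Makespan: 58


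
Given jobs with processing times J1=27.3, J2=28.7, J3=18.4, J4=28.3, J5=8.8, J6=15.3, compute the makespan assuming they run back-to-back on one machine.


Sequential makespan: sum all processing times
= 27.3 + 28.7 + 18.4 + 28.3 + 8.8 + 15.3
= 126.8 time units


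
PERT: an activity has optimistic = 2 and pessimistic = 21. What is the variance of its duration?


σ² = ((p - o) / 6)² = (p - o)² / 36
= (21 - 2)² / 36
= 19² / 36
= 361 / 36
= 10.0278


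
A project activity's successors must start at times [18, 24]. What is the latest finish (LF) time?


LF = min of all successor start times
Successors start at: [18, 24]
LF = min(18, 24)
= 18


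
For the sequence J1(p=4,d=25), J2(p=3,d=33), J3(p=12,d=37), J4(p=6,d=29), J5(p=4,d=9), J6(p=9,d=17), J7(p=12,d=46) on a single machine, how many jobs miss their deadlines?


Completion vs due date:
  J1: C=4, d=25 → on time
  J2: C=7, d=33 → on time
  J3: C=19, d=37 → on time
  J4: C=25, d=29 → on time
  J5: C=29, d=9 → TARDY
  J6: C=38, d=17 → TARDY
  J7: C=50, d=46 → TARDY
Tardy jobs: J5, J6, J7
Count = 3


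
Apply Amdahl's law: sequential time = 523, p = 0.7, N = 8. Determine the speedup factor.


Amdahl's law: T_p = T × ((1-p) + p/N)
= 523 × ((1-0.7) + 0.7/8)
= 523 × (0.30 + 0.0875)
= 523 × 0.3875
= 202.66
Speedup = 523/202.66
= 2.58×


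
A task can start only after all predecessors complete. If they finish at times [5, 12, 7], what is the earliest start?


ES = max of all predecessor completion times
Predecessors: [5, 12, 7]
ES = max(5, 12, 7)
= 12


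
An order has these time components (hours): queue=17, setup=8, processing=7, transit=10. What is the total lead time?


Lead time = queue + setup + processing + transit
= 17 + 8 + 7 + 10
= 42 hours


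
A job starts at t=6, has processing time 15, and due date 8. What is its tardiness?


Completion = start + processing = 6 + 15 = 21
Tardiness = max(0, C - d) = max(0, 21 - 8)
= max(0, 13)
= 13


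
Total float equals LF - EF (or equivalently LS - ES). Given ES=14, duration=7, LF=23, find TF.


EF = ES + duration = 14 + 7 = 21
LS = LF - duration = 23 - 7 = 16
Total Float = LF - EF = 23 - 21
(or LS - ES = 16 - 14)
= 2


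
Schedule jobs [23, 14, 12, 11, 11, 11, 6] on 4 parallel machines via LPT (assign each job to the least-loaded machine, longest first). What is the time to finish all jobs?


Jobs (LPT sorted): [23, 14, 12, 11, 11, 11, 6]
Machines: 4
  J=23 → Machine 1 (load: 0+23=23)
  J=14 → Machine 2 (load: 0+14=14)
  J=12 → Machine 3 (load: 0+12=12)
  J=11 → Machine 4 (load: 0+11=11)
  J=11 → Machine 4 (load: 11+11=22)
  J=11 → Machine 3 (load: 12+11=23)
  J=6 → Machine 2 (load: 14+6=20)
Machine loads: [23, 20, 23, 22]
Makespan = max = 23 time units


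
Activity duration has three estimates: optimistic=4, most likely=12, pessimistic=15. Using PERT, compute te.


te = (o + 4m + p) / 6
= (4 + 4×12 + 15) / 6
= (4 + 48 + 15) / 6
= 67 / 6
= 11.17


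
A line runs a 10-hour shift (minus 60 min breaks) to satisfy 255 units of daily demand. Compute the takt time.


Available = 10×60 - 60 = 540 min
Takt time = 540 / 255
= 2.12 min/unit


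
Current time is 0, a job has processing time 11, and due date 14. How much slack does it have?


Slack = due - current_time - processing
= 14 - 0 - 11
= 3


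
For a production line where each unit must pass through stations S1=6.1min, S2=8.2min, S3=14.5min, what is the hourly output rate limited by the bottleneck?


Bottleneck = longest station time
Station times: [6.1, 8.2, 14.5]
Max = 14.5 min
Rate = 60 / 14.5
= 4.14 units/hour (bottleneck: 14.5min)


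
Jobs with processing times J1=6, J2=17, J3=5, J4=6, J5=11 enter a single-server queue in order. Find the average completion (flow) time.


Completion times:
  J1: completes at 6
  J2: completes at 23
  J3: completes at 28
  J4: completes at 34
  J5: completes at 45
Sum = 136
Average = 136/5
= 27.20


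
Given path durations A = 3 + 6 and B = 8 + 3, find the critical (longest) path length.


Path A: 3 + 6 = 9
Path B: 8 + 3 = 11
Critical path = longest = max(9, 11)
= 11 (Path B)


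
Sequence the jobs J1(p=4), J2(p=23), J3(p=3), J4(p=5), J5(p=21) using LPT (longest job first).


LPT: sort by longest processing time first
  J2: p=23
  J5: p=21
  J4: p=5
  J1: p=4
  J3: p=3
Order: J2 → J5 → J4 → J1 → J3


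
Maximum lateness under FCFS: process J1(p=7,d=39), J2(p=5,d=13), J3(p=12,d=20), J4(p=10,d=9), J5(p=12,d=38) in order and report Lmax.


Lateness per job (L = C - d):
  J1: C=7, d=39, L=-32
  J2: C=12, d=13, L=-1
  J3: C=24, d=20, L=4
  J4: C=34, d=9, L=25
  J5: C=46, d=38, L=8
Lmax = max(-32, -1, 4, 25, 8)
= 25


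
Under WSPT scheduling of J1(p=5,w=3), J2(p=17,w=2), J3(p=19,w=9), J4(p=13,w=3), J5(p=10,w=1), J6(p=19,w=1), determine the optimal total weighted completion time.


WSPT order (by p/w): J1 → J3 → J4 → J2 → J5 → J6
  J1: C=5, w·C=3×5=15
  J3: C=24, w·C=9×24=216
  J4: C=37, w·C=3×37=111
  J2: C=54, w·C=2×54=108
  J5: C=64, w·C=1×64=64
  J6: C=83, w·C=1×83=83
Σ w·C = 597
= 597


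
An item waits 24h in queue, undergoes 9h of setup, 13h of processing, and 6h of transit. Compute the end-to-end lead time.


Lead time = queue + setup + processing + transit
= 24 + 9 + 13 + 6
= 52 hours


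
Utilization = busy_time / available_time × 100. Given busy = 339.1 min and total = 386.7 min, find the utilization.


Utilization = busy / total × 100
= 339.1 / 386.7 × 100
= 87.7%


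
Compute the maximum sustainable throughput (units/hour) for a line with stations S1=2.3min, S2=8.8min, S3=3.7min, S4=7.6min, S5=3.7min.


Bottleneck = longest station time
Station times: [2.3, 8.8, 3.7, 7.6, 3.7]
Max = 8.8 min
Rate = 60 / 8.8
= 6.82 units/hour (bottleneck: 8.8min)


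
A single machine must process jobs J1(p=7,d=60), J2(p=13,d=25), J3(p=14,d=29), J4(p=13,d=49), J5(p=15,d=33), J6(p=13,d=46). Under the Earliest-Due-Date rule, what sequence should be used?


EDD: sort by earliest due date
  J2: d=25, p=13
  J3: d=29, p=14
  J5: d=33, p=15
  J6: d=46, p=13
  J4: d=49, p=13
  J1: d=60, p=7
Order: J2 → J3 → J5 → J6 → J4 → J1


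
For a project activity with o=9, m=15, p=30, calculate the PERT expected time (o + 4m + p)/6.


te = (o + 4m + p) / 6
= (9 + 4×15 + 30) / 6
= (9 + 60 + 30) / 6
= 99 / 6
= 16.50


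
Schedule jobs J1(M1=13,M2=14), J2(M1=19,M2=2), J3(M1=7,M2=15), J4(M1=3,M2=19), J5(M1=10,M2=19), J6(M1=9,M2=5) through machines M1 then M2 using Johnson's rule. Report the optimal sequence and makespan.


Johnson's rule:
Group 1 (M1≤M2, sort by M1): ['J4', 'J3', 'J5', 'J1']
Group 2 (M1>M2, sort desc M2): ['J6', 'J2']
Sequence: J4 → J3 → J5 → J1 → J6 → J2
Makespan calculation:
  J4: M1 done=3, M2 done=22
  J3: M1 done=10, M2 done=37
  J5: M1 done=20, M2 done=56
  J1: M1 done=33, M2 done=70
  J6: M1 done=42, M2 done=75
  J2: M1 done=61, M2 done=77
= Sequence: J4 → J3 → J5 → J1 → J6 → J2, Makespan: 77


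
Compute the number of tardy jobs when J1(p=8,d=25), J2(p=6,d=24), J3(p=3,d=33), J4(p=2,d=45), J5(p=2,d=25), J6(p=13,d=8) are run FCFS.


Completion vs due date:
  J1: C=8, d=25 → on time
  J2: C=14, d=24 → on time
  J3: C=17, d=33 → on time
  J4: C=19, d=45 → on time
  J5: C=21, d=25 → on time
  J6: C=34, d=8 → TARDY
Tardy jobs: J6
Count = 1


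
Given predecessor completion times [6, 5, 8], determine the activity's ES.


ES = max of all predecessor completion times
Predecessors: [6, 5, 8]
ES = max(6, 5, 8)
= 8


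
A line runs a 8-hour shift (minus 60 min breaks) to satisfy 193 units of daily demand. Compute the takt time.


Available = 8×60 - 60 = 420 min
Takt time = 420 / 193
= 2.18 min/unit


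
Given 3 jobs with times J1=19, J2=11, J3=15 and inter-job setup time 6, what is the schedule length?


Makespan = Σ processing + (n-1) × setup
= (19 + 11 + 15) + (3-1)×6
= 45 + 12
= 57 time units


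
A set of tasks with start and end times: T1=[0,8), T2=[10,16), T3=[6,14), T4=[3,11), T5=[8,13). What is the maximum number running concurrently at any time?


Check each time point for overlaps:
  t=10: 4 tasks active (T2, T3, T4, T5)
Max concurrent = 4


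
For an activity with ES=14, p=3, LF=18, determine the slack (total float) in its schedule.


EF = ES + duration = 14 + 3 = 17
LS = LF - duration = 18 - 3 = 15
Total Float = LF - EF = 18 - 17
(or LS - ES = 15 - 14)
= 1


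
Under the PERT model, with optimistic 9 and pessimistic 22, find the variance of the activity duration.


σ² = ((p - o) / 6)² = (p - o)² / 36
= (22 - 9)² / 36
= 13² / 36
= 169 / 36
= 4.6944


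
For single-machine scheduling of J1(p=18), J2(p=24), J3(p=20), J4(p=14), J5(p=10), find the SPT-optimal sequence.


SPT: sort by shortest processing time
  J5: p=10
  J4: p=14
  J1: p=18
  J3: p=20
  J2: p=24
Order: J5 → J4 → J1 → J3 → J2


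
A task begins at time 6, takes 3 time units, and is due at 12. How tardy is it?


Completion = start + processing = 6 + 3 = 9
Tardiness = max(0, C - d) = max(0, 9 - 12)
= max(0, -3)
= 0


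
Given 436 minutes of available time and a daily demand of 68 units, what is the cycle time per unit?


Cycle time = available time / demand
= 436 / 68
= 6.41 min/unit


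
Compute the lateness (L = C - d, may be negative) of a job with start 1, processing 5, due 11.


Completion = 1 + 5 = 6
Lateness = C - d = 6 - 11
= -5


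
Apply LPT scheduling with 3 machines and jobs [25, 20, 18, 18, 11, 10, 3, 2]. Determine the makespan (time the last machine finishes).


Jobs (LPT sorted): [25, 20, 18, 18, 11, 10, 3, 2]
Machines: 3
  J=25 → Machine 1 (load: 0+25=25)
  J=20 → Machine 2 (load: 0+20=20)
  J=18 → Machine 3 (load: 0+18=18)
  J=18 → Machine 3 (load: 18+18=36)
  J=11 → Machine 2 (load: 20+11=31)
  J=10 → Machine 1 (load: 25+10=35)
  J=3 → Machine 2 (load: 31+3=34)
  J=2 → Machine 2 (load: 34+2=36)
Machine loads: [35, 36, 36]
Makespan = max = 36 time units


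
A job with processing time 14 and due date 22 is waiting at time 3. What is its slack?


Slack = due - current_time - processing
= 22 - 3 - 14
= 5


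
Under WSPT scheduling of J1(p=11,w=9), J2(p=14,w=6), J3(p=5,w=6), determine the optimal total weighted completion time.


WSPT order (by p/w): J3 → J1 → J2
  J3: C=5, w·C=6×5=30
  J1: C=16, w·C=9×16=144
  J2: C=30, w·C=6×30=180
Σ w·C = 354
= 354


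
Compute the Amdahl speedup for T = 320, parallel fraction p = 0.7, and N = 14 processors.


Amdahl's law: T_p = T × ((1-p) + p/N)
= 320 × ((1-0.7) + 0.7/14)
= 320 × (0.30 + 0.0500)
= 320 × 0.3500
= 112.00
Speedup = 320/112.00
= 2.86×


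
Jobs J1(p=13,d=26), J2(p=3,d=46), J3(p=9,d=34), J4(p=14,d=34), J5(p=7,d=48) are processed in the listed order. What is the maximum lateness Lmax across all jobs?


Lateness per job (L = C - d):
  J1: C=13, d=26, L=-13
  J2: C=16, d=46, L=-30
  J3: C=25, d=34, L=-9
  J4: C=39, d=34, L=5
  J5: C=46, d=48, L=-2
Lmax = max(-13, -30, -9, 5, -2)
= 5


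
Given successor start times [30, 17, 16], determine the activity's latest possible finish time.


LF = min of all successor start times
Successors start at: [30, 17, 16]
LF = min(30, 17, 16)
= 16


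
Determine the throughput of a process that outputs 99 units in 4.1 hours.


Throughput = units / time
= 99 / 4.1
= 24.1 units/hour


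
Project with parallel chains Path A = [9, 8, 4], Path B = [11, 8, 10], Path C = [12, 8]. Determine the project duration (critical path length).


Path A: 9 + 8 + 4 = 21
Path B: 11 + 8 + 10 = 29
Path C: 12 + 8 = 20
Critical path = longest = max(21, 29, 20)
= 29 (Path B)


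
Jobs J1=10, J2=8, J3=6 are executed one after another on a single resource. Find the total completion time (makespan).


Sequential makespan: sum all processing times
= 10 + 8 + 6
= 24 time units


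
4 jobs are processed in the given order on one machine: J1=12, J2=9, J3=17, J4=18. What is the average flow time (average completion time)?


Completion times:
  J1: completes at 12
  J2: completes at 21
  J3: completes at 38
  J4: completes at 56
Sum = 127
Average = 127/4
= 31.75


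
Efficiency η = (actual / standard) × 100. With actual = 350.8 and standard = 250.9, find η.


Efficiency = (actual / standard) × 100
= (350.8 / 250.9) × 100
= 139.8%


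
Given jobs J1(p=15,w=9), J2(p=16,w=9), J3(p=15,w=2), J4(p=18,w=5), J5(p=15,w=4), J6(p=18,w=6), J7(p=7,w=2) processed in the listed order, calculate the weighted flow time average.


Completion times:
  J1: C=15, w×C=9×15=135
  J2: C=31, w×C=9×31=279
  J3: C=46, w×C=2×46=92
  J4: C=64, w×C=5×64=320
  J5: C=79, w×C=4×79=316
  J6: C=97, w×C=6×97=582
  J7: C=104, w×C=2×104=208
Sum w×C = 1932
Sum w = 37
Weighted avg = 1932/37
= 52.22


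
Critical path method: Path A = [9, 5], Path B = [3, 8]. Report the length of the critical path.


Path A: 9 + 5 = 14
Path B: 3 + 8 = 11
Critical path = longest = max(14, 11)
= 14 (Path A)


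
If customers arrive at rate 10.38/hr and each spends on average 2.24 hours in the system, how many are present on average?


Little's law: L = λ × W
= 10.38 × 2.24
= 23.25


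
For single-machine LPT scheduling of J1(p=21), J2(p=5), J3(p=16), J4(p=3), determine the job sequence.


LPT: sort by longest processing time first
  J1: p=21
  J3: p=16
  J2: p=5
  J4: p=3
Order: J1 → J3 → J2 → J4


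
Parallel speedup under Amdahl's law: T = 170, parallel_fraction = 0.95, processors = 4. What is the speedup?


Amdahl's law: T_p = T × ((1-p) + p/N)
= 170 × ((1-0.95) + 0.95/4)
= 170 × (0.05 + 0.2375)
= 170 × 0.2875
= 48.88
Speedup = 170/48.88
= 3.48×


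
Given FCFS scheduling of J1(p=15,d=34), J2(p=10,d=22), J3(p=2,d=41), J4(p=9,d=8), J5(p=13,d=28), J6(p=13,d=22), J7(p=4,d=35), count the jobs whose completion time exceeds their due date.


Completion vs due date:
  J1: C=15, d=34 → on time
  J2: C=25, d=22 → TARDY
  J3: C=27, d=41 → on time
  J4: C=36, d=8 → TARDY
  J5: C=49, d=28 → TARDY
  J6: C=62, d=22 → TARDY
  J7: C=66, d=35 → TARDY
Tardy jobs: J2, J4, J5, J6, J7
Count = 5


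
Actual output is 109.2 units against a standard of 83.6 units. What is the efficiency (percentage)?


Efficiency = (actual / standard) × 100
= (109.2 / 83.6) × 100
= 130.6%


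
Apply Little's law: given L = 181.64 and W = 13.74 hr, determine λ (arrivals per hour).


Little's law: L = λW → λ = L / W
= 181.64 / 13.74
= 13.22 per hour


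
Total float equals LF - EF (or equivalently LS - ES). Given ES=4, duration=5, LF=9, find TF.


EF = ES + duration = 4 + 5 = 9
LS = LF - duration = 9 - 5 = 4
Total Float = LF - EF = 9 - 9
(or LS - ES = 4 - 4)
= 0


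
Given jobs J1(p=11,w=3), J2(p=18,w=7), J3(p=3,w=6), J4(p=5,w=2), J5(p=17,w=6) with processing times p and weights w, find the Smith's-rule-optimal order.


WSPT (Smith's rule): sort by p/w ascending
  J3: p/w = 3/6 = 0.500
  J4: p/w = 5/2 = 2.500
  J2: p/w = 18/7 = 2.571
  J5: p/w = 17/6 = 2.833
  J1: p/w = 11/3 = 3.667
Order: J3 → J4 → J2 → J5 → J1


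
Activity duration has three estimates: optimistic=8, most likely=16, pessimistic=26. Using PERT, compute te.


te = (o + 4m + p) / 6
= (8 + 4×16 + 26) / 6
= (8 + 64 + 26) / 6
= 98 / 6
= 16.33


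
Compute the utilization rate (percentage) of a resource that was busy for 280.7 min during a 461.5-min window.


Utilization = busy / total × 100
= 280.7 / 461.5 × 100
= 60.8%


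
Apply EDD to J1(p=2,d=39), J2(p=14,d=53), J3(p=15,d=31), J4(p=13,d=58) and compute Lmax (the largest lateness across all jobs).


EDD order: J3 → J1 → J2 → J4
Completion and lateness:
  J3: C=15, d=31, L=15-31=-16
  J1: C=17, d=39, L=17-39=-22
  J2: C=31, d=53, L=31-53=-22
  J4: C=44, d=58, L=44-58=-14
Lmax = max(-16, -22, -22, -14)
= -14


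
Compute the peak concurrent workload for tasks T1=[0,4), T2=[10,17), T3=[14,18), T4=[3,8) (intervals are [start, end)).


Check each time point for overlaps:
  t=3: 2 tasks active (T1, T4)
Max concurrent = 2


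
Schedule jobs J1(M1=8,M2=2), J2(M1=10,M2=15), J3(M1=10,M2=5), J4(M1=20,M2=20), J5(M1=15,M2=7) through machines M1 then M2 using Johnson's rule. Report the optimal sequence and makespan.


Johnson's rule:
Group 1 (M1≤M2, sort by M1): ['J2', 'J4']
Group 2 (M1>M2, sort desc M2): ['J5', 'J3', 'J1']
Sequence: J2 → J4 → J5 → J3 → J1
Makespan calculation:
  J2: M1 done=10, M2 done=25
  J4: M1 done=30, M2 done=50
  J5: M1 done=45, M2 done=57
  J3: M1 done=55, M2 done=62
  J1: M1 done=63, M2 done=65
= Sequence: J2 → J4 → J5 → J3 → J1, Makespan: 65


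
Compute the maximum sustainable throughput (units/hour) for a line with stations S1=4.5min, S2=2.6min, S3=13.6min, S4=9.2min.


Bottleneck = longest station time
Station times: [4.5, 2.6, 13.6, 9.2]
Max = 13.6 min
Rate = 60 / 13.6
= 4.41 units/hour (bottleneck: 13.6min)


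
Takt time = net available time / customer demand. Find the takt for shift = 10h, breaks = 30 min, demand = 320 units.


Available = 10×60 - 30 = 570 min
Takt time = 570 / 320
= 1.78 min/unit


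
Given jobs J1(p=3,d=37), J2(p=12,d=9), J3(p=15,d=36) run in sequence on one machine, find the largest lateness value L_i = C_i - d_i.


Lateness per job (L = C - d):
  J1: C=3, d=37, L=-34
  J2: C=15, d=9, L=6
  J3: C=30, d=36, L=-6
Lmax = max(-34, 6, -6)
= 6


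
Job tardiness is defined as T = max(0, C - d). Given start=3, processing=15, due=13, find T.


Completion = start + processing = 3 + 15 = 18
Tardiness = max(0, C - d) = max(0, 18 - 13)
= max(0, 5)
= 5


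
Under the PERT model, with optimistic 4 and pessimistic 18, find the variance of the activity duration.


σ² = ((p - o) / 6)² = (p - o)² / 36
= (18 - 4)² / 36
= 14² / 36
= 196 / 36
= 5.4444


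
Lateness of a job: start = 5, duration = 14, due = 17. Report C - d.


Completion = 5 + 14 = 19
Lateness = C - d = 19 - 17
= 2


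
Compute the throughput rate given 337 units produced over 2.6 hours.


Throughput = units / time
= 337 / 2.6
= 129.6 units/hour


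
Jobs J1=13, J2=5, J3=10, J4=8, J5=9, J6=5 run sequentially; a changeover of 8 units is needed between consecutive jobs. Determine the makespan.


Makespan = Σ processing + (n-1) × setup
= (13 + 5 + 10 + 8 + 9 + 5) + (6-1)×8
= 50 + 40
= 90 time units


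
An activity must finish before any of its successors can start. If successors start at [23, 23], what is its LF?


LF = min of all successor start times
Successors start at: [23, 23]
LF = min(23, 23)
= 23


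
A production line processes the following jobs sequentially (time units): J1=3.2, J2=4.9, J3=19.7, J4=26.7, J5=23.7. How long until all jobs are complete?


Sequential makespan: sum all processing times
= 3.2 + 4.9 + 19.7 + 26.7 + 23.7
= 78.2 time units


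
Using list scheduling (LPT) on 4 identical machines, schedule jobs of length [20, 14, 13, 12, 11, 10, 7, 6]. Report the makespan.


Jobs (LPT sorted): [20, 14, 13, 12, 11, 10, 7, 6]
Machines: 4
  J=20 → Machine 1 (load: 0+20=20)
  J=14 → Machine 2 (load: 0+14=14)
  J=13 → Machine 3 (load: 0+13=13)
  J=12 → Machine 4 (load: 0+12=12)
  J=11 → Machine 4 (load: 12+11=23)
  J=10 → Machine 3 (load: 13+10=23)
  J=7 → Machine 2 (load: 14+7=21)
  J=6 → Machine 1 (load: 20+6=26)
Machine loads: [26, 21, 23, 23]
Makespan = max = 26 time units


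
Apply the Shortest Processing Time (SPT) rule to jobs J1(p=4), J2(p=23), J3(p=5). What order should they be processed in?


SPT: sort by shortest processing time
  J1: p=4
  J3: p=5
  J2: p=23
Order: J1 → J3 → J2


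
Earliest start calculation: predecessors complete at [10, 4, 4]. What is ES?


ES = max of all predecessor completion times
Predecessors: [10, 4, 4]
ES = max(10, 4, 4)
= 10


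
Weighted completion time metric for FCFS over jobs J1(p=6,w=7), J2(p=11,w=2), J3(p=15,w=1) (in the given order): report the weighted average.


Completion times:
  J1: C=6, w×C=7×6=42
  J2: C=17, w×C=2×17=34
  J3: C=32, w×C=1×32=32
Sum w×C = 108
Sum w = 10
Weighted avg = 108/10
= 10.80


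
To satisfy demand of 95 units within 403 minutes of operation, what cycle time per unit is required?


Cycle time = available time / demand
= 403 / 95
= 4.24 min/unit


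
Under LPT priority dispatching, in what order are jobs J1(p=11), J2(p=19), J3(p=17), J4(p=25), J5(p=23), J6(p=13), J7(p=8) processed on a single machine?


LPT: sort by longest processing time first
  J4: p=25
  J5: p=23
  J2: p=19
  J3: p=17
  J6: p=13
  J1: p=11
  J7: p=8
Order: J4 → J5 → J2 → J3 → J6 → J1 → J7


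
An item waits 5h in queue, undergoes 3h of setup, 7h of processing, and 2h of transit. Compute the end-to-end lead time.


Lead time = queue + setup + processing + transit
= 5 + 3 + 7 + 2
= 17 hours


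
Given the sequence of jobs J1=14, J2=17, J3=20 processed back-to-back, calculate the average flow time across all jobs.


Completion times:
  J1: completes at 14
  J2: completes at 31
  J3: completes at 51
Sum = 96
Average = 96/3
= 32.00


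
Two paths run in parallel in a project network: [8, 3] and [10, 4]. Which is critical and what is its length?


Path A: 8 + 3 = 11
Path B: 10 + 4 = 14
Critical path = longest = max(11, 14)
= 14 (Path B)


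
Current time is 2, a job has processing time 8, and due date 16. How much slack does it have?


Slack = due - current_time - processing
= 16 - 2 - 8
= 6


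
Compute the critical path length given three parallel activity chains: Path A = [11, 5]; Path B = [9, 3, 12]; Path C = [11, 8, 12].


Path A: 11 + 5 = 16
Path B: 9 + 3 + 12 = 24
Path C: 11 + 8 + 12 = 31
Critical path = longest = max(16, 24, 31)
= 31 (Path C)


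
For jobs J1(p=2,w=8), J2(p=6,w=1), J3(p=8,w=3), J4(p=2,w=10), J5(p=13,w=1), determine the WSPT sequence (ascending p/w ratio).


WSPT (Smith's rule): sort by p/w ascending
  J4: p/w = 2/10 = 0.200
  J1: p/w = 2/8 = 0.250
  J3: p/w = 8/3 = 2.667
  J2: p/w = 6/1 = 6.000
  J5: p/w = 13/1 = 13.000
Order: J4 → J1 → J3 → J2 → J5


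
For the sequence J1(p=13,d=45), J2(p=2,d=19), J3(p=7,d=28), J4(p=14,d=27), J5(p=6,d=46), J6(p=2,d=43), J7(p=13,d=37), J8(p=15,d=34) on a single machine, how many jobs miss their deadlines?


Completion vs due date:
  J1: C=13, d=45 → on time
  J2: C=15, d=19 → on time
  J3: C=22, d=28 → on time
  J4: C=36, d=27 → TARDY
  J5: C=42, d=46 → on time
  J6: C=44, d=43 → TARDY
  J7: C=57, d=37 → TARDY
  J8: C=72, d=34 → TARDY
Tardy jobs: J4, J6, J7, J8
Count = 4


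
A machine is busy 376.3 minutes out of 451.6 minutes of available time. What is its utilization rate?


Utilization = busy / total × 100
= 376.3 / 451.6 × 100
= 83.3%


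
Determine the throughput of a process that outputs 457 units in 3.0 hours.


Throughput = units / time
= 457 / 3.0
= 152.3 units/hour


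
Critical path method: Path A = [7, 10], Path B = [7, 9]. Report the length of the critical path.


Path A: 7 + 10 = 17
Path B: 7 + 9 = 16
Critical path = longest = max(17, 16)
= 17 (Path A)


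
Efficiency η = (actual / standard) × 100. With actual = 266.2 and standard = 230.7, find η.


Efficiency = (actual / standard) × 100
= (266.2 / 230.7) × 100
= 115.4%


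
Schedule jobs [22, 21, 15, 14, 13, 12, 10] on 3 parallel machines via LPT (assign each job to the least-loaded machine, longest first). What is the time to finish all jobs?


Jobs (LPT sorted): [22, 21, 15, 14, 13, 12, 10]
Machines: 3
  J=22 → Machine 1 (load: 0+22=22)
  J=21 → Machine 2 (load: 0+21=21)
  J=15 → Machine 3 (load: 0+15=15)
  J=14 → Machine 3 (load: 15+14=29)
  J=13 → Machine 2 (load: 21+13=34)
  J=12 → Machine 1 (load: 22+12=34)
  J=10 → Machine 3 (load: 29+10=39)
Machine loads: [34, 34, 39]
Makespan = max = 39 time units


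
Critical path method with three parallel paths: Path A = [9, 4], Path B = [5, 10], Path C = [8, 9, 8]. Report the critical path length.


Path A: 9 + 4 = 13
Path B: 5 + 10 = 15
Path C: 8 + 9 + 8 = 25
Critical path = longest = max(13, 15, 25)
= 25 (Path C)


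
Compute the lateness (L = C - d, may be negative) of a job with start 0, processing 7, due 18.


Completion = 0 + 7 = 7
Lateness = C - d = 7 - 18
= -11


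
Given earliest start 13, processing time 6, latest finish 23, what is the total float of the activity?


EF = ES + duration = 13 + 6 = 19
LS = LF - duration = 23 - 6 = 17
Total Float = LF - EF = 23 - 19
(or LS - ES = 17 - 13)
= 4


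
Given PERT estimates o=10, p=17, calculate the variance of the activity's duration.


σ² = ((p - o) / 6)² = (p - o)² / 36
= (17 - 10)² / 36
= 7² / 36
= 49 / 36
= 1.3611


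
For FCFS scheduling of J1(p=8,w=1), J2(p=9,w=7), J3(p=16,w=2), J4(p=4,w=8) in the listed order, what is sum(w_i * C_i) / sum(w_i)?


Completion times:
  J1: C=8, w×C=1×8=8
  J2: C=17, w×C=7×17=119
  J3: C=33, w×C=2×33=66
  J4: C=37, w×C=8×37=296
Sum w×C = 489
Sum w = 18
Weighted avg = 489/18
= 27.17


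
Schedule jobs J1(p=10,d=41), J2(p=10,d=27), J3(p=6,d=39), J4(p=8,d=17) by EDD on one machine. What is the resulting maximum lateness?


EDD order: J4 → J2 → J3 → J1
Completion and lateness:
  J4: C=8, d=17, L=8-17=-9
  J2: C=18, d=27, L=18-27=-9
  J3: C=24, d=39, L=24-39=-15
  J1: C=34, d=41, L=34-41=-7
Lmax = max(-9, -9, -15, -7)
= -7


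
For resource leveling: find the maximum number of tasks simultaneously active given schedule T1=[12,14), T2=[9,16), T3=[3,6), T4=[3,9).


Check each time point for overlaps:
  t=3: 2 tasks active (T3, T4)
Max concurrent = 2


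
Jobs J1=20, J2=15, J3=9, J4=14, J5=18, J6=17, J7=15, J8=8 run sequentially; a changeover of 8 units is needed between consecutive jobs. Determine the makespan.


Makespan = Σ processing + (n-1) × setup
= (20 + 15 + 9 + 14 + 18 + 17 + 15 + 8) + (8-1)×8
= 116 + 56
= 172 time units


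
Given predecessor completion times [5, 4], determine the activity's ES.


ES = max of all predecessor completion times
Predecessors: [5, 4]
ES = max(5, 4)
= 5


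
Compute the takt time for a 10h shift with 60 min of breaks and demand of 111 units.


Available = 10×60 - 60 = 540 min
Takt time = 540 / 111
= 4.86 min/unit


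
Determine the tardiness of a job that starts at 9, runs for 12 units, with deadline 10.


Completion = start + processing = 9 + 12 = 21
Tardiness = max(0, C - d) = max(0, 21 - 10)
= max(0, 11)
= 11


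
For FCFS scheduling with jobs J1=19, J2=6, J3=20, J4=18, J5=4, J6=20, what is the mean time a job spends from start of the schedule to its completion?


Completion times:
  J1: completes at 19
  J2: completes at 25
  J3: completes at 45
  J4: completes at 63
  J5: completes at 67
  J6: completes at 87
Sum = 306
Average = 306/6
= 51.00


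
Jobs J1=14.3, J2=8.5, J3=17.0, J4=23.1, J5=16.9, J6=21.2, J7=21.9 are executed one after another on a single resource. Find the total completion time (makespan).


Sequential makespan: sum all processing times
= 14.3 + 8.5 + 17.0 + 23.1 + 16.9 + 21.2 + 21.9
= 122.9 time units


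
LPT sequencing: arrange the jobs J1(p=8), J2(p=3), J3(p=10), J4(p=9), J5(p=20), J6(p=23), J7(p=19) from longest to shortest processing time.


LPT: sort by longest processing time first
  J6: p=23
  J5: p=20
  J7: p=19
  J3: p=10
  J4: p=9
  J1: p=8
  J2: p=3
Order: J6 → J5 → J7 → J3 → J4 → J1 → J2


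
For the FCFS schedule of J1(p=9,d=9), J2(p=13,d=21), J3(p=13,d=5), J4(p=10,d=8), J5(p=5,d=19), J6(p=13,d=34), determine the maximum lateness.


Lateness per job (L = C - d):
  J1: C=9, d=9, L=0
  J2: C=22, d=21, L=1
  J3: C=35, d=5, L=30
  J4: C=45, d=8, L=37
  J5: C=50, d=19, L=31
  J6: C=63, d=34, L=29
Lmax = max(0, 1, 30, 37, 31, 29)
= 37


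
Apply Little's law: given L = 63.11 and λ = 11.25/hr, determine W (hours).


Little's law: L = λW → W = L / λ
= 63.11 / 11.25
= 5.61 hours


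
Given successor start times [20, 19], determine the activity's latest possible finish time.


LF = min of all successor start times
Successors start at: [20, 19]
LF = min(20, 19)
= 19
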